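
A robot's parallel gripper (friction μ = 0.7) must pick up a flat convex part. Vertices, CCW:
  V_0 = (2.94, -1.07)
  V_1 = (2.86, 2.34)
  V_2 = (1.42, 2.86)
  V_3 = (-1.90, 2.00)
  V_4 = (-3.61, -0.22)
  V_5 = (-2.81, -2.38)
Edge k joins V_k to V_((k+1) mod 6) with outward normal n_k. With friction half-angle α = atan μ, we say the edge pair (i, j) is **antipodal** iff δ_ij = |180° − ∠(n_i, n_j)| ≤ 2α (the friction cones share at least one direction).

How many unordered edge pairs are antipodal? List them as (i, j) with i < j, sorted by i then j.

count = 6; pairs: (0,3), (0,4), (1,4), (1,5), (2,5), (3,5)

α = atan 0.7 = 34.99°;  2α = 69.98°
n_0 = (+0.9997, +0.0235)
n_1 = (+0.3396, +0.9406)
n_2 = (-0.2508, +0.9680)
n_3 = (-0.7922, +0.6102)
n_4 = (-0.9377, -0.3473)
n_5 = (+0.2221, -0.9750)
  (0,1): δ = 111.20°  ·
  (0,2): δ = 76.82°  ·
  (0,3): δ = 38.95°  ✓
  (0,4): δ = 18.98°  ✓
  (0,5): δ = 101.49°  ·
  (1,2): δ = 145.62°  ·
  (1,3): δ = 107.75°  ·
  (1,4): δ = 49.82°  ✓
  (1,5): δ = 32.69°  ✓
  (2,3): δ = 142.13°  ·
  (2,4): δ = 84.20°  ·
  (2,5): δ = 1.69°  ✓
  (3,4): δ = 122.07°  ·
  (3,5): δ = 39.56°  ✓
  (4,5): δ = 97.49°  ·
antipodal pairs: 6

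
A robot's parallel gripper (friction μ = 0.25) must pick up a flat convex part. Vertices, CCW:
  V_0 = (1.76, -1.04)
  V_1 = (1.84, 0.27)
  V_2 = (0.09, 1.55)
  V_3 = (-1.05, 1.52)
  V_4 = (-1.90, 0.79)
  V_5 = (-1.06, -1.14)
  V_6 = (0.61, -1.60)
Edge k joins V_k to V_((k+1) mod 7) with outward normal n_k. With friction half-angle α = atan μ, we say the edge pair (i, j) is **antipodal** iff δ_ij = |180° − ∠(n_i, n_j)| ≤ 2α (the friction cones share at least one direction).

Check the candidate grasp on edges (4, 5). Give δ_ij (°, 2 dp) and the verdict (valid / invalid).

α = atan 0.25 = 14.04°;  2α = 28.07°
edge 4: e_4 = (+0.84, -1.93);  n_4 = (-0.9169, -0.3991)
edge 5: e_5 = (+1.67, -0.46);  n_5 = (-0.2656, -0.9641)
∠(n_4, n_5) = 51.08°
δ = |180° − 51.08°| = 128.92°
128.92° > 2α = 28.07°  →  invalid

δ = 128.92°, invalid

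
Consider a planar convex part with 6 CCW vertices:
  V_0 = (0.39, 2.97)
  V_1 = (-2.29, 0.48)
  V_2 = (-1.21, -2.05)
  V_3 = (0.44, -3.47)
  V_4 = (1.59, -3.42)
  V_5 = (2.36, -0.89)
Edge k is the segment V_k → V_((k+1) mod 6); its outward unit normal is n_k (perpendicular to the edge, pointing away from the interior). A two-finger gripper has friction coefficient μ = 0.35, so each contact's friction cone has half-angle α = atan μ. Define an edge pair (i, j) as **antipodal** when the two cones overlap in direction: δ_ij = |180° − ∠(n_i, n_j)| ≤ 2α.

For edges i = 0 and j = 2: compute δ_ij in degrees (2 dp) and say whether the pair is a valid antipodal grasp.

α = atan 0.35 = 19.29°;  2α = 38.58°
edge 0: e_0 = (-2.68, -2.49);  n_0 = (-0.6807, +0.7326)
edge 2: e_2 = (+1.65, -1.42);  n_2 = (-0.6523, -0.7580)
∠(n_0, n_2) = 96.39°
δ = |180° − 96.39°| = 83.61°
83.61° > 2α = 38.58°  →  invalid

δ = 83.61°, invalid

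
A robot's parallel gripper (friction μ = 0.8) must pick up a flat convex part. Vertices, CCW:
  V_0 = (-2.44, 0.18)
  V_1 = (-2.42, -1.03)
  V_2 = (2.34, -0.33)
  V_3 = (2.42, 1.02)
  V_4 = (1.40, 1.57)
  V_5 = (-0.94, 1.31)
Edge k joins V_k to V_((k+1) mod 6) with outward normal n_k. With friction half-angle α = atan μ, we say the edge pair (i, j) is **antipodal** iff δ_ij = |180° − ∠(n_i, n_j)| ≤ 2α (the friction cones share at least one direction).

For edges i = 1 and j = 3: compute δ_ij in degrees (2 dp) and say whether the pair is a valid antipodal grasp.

α = atan 0.8 = 38.66°;  2α = 77.32°
edge 1: e_1 = (+4.76, +0.70);  n_1 = (+0.1455, -0.9894)
edge 3: e_3 = (-1.02, +0.55);  n_3 = (+0.4746, +0.8802)
∠(n_1, n_3) = 143.30°
δ = |180° − 143.30°| = 36.70°
36.70° ≤ 2α = 77.32°  →  valid

δ = 36.70°, valid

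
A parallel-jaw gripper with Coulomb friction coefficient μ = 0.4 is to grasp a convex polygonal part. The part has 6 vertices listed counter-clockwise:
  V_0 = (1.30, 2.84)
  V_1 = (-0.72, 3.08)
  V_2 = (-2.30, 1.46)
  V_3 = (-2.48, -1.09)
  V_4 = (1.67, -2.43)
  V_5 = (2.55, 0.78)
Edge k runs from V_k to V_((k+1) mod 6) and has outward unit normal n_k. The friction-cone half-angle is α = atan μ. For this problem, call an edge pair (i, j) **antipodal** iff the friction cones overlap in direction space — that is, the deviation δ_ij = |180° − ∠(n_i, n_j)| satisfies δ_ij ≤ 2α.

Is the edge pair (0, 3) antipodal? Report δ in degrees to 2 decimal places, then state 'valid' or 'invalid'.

α = atan 0.4 = 21.80°;  2α = 43.60°
edge 0: e_0 = (-2.02, +0.24);  n_0 = (+0.1180, +0.9930)
edge 3: e_3 = (+4.15, -1.34);  n_3 = (-0.3073, -0.9516)
∠(n_0, n_3) = 168.88°
δ = |180° − 168.88°| = 11.12°
11.12° ≤ 2α = 43.60°  →  valid

δ = 11.12°, valid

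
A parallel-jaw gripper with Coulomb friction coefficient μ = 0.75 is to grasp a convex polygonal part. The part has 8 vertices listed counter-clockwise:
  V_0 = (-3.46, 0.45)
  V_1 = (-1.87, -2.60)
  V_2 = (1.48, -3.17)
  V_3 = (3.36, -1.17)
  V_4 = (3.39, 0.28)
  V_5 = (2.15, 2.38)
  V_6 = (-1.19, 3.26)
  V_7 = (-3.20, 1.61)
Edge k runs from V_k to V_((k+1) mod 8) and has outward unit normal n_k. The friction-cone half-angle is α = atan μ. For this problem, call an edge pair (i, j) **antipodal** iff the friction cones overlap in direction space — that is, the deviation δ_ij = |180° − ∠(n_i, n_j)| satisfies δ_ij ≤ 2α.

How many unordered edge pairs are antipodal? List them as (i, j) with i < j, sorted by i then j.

count = 13; pairs: (0,2), (0,3), (0,4), (0,5), (1,4), (1,5), (1,6), (2,5), (2,6), (2,7), (3,6), (3,7), (4,7)

α = atan 0.75 = 36.87°;  2α = 73.74°
n_0 = (-0.8867, -0.4623)
n_1 = (-0.1677, -0.9858)
n_2 = (+0.7286, -0.6849)
n_3 = (+0.9998, -0.0207)
n_4 = (+0.8611, +0.5085)
n_5 = (+0.2548, +0.9670)
n_6 = (-0.6345, +0.7729)
n_7 = (-0.9758, +0.2187)
  (0,1): δ = 127.19°  ·
  (0,2): δ = 70.76°  ✓
  (0,3): δ = 28.72°  ✓
  (0,4): δ = 3.03°  ✓
  (0,5): δ = 47.71°  ✓
  (0,6): δ = 101.85°  ·
  (0,7): δ = 139.83°  ·
  (1,2): δ = 123.57°  ·
  (1,3): δ = 81.53°  ·
  (1,4): δ = 49.78°  ✓
  (1,5): δ = 5.10°  ✓
  (1,6): δ = 49.04°  ✓
  (1,7): δ = 87.02°  ·
  (2,3): δ = 137.96°  ·
  (2,4): δ = 106.21°  ·
  (2,5): δ = 61.53°  ✓
  (2,6): δ = 7.39°  ✓
  (2,7): δ = 30.60°  ✓
  (3,4): δ = 148.25°  ·
  (3,5): δ = 103.58°  ·
  (3,6): δ = 49.43°  ✓
  (3,7): δ = 11.45°  ✓
  (4,5): δ = 135.32°  ·
  (4,6): δ = 81.18°  ·
  (4,7): δ = 43.19°  ✓
  (5,6): δ = 125.86°  ·
  (5,7): δ = 87.87°  ·
  (6,7): δ = 142.02°  ·
antipodal pairs: 13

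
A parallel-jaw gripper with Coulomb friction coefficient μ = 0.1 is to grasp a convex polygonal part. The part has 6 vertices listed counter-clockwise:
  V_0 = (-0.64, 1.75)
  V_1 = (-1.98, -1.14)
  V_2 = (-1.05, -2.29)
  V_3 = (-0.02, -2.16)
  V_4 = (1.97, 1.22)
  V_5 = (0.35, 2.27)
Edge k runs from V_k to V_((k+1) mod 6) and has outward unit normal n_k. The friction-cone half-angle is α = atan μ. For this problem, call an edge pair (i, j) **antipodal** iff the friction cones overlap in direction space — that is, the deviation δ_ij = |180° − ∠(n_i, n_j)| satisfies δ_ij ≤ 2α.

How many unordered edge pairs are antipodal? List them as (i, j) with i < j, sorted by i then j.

count = 1; pairs: (0,3)

α = atan 0.1 = 5.71°;  2α = 11.42°
n_0 = (-0.9072, +0.4207)
n_1 = (-0.7776, -0.6288)
n_2 = (+0.1252, -0.9921)
n_3 = (+0.8617, -0.5074)
n_4 = (+0.5439, +0.8392)
n_5 = (-0.4650, +0.8853)
  (0,1): δ = 116.16°  ·
  (0,2): δ = 57.93°  ·
  (0,3): δ = 5.61°  ✓
  (0,4): δ = 81.93°  ·
  (0,5): δ = 142.59°  ·
  (1,2): δ = 121.77°  ·
  (1,3): δ = 69.45°  ·
  (1,4): δ = 18.09°  ·
  (1,5): δ = 78.75°  ·
  (2,3): δ = 127.68°  ·
  (2,4): δ = 40.14°  ·
  (2,5): δ = 20.52°  ·
  (3,4): δ = 92.46°  ·
  (3,5): δ = 31.80°  ·
  (4,5): δ = 119.34°  ·
antipodal pairs: 1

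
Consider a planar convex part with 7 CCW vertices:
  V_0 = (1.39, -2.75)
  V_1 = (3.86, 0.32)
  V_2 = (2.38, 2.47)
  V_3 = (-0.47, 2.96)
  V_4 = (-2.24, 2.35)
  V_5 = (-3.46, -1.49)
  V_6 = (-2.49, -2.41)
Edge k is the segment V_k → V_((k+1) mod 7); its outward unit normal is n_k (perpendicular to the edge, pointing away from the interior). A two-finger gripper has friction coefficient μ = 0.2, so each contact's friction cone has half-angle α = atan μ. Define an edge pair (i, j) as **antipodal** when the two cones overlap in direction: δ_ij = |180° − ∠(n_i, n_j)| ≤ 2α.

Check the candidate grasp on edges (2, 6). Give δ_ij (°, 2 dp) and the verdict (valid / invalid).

δ = 4.75°, valid

α = atan 0.2 = 11.31°;  2α = 22.62°
edge 2: e_2 = (-2.85, +0.49);  n_2 = (+0.1694, +0.9855)
edge 6: e_6 = (+3.88, -0.34);  n_6 = (-0.0873, -0.9962)
∠(n_2, n_6) = 175.25°
δ = |180° − 175.25°| = 4.75°
4.75° ≤ 2α = 22.62°  →  valid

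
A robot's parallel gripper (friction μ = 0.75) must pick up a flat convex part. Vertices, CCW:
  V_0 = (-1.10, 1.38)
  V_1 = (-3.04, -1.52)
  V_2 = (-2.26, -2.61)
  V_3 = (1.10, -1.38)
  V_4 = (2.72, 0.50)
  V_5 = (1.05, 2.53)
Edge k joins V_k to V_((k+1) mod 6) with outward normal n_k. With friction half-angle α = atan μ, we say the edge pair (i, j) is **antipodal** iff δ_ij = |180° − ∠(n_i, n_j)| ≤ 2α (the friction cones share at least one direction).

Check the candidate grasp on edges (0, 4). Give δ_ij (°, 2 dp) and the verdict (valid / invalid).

α = atan 0.75 = 36.87°;  2α = 73.74°
edge 0: e_0 = (-1.94, -2.90);  n_0 = (-0.8312, +0.5560)
edge 4: e_4 = (-1.67, +2.03);  n_4 = (+0.7723, +0.6353)
∠(n_0, n_4) = 106.78°
δ = |180° − 106.78°| = 73.22°
73.22° ≤ 2α = 73.74°  →  valid

δ = 73.22°, valid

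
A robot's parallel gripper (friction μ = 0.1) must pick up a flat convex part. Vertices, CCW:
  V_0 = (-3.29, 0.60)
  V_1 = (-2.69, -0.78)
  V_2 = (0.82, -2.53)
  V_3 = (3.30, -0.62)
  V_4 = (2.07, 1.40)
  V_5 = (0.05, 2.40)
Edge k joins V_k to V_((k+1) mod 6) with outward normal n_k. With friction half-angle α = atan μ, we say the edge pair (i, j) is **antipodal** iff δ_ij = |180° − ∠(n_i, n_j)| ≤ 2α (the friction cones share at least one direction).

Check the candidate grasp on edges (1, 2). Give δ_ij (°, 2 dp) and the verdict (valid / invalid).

α = atan 0.1 = 5.71°;  2α = 11.42°
edge 1: e_1 = (+3.51, -1.75);  n_1 = (-0.4462, -0.8949)
edge 2: e_2 = (+2.48, +1.91);  n_2 = (+0.6102, -0.7923)
∠(n_1, n_2) = 64.10°
δ = |180° − 64.10°| = 115.90°
115.90° > 2α = 11.42°  →  invalid

δ = 115.90°, invalid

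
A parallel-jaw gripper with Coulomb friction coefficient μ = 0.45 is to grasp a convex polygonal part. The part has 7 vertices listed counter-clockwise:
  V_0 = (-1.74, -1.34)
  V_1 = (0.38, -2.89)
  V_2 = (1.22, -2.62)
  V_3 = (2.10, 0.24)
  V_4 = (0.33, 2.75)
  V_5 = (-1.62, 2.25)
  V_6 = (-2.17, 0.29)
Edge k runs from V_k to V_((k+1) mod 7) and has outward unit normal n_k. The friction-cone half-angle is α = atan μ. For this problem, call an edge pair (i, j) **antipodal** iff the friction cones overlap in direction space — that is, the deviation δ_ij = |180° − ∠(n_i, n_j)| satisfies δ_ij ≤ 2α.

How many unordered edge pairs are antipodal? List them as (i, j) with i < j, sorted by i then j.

count = 5; pairs: (0,3), (1,4), (2,5), (2,6), (3,6)

α = atan 0.45 = 24.23°;  2α = 48.46°
n_0 = (-0.5902, -0.8073)
n_1 = (+0.3060, -0.9520)
n_2 = (+0.9558, -0.2941)
n_3 = (+0.8172, +0.5763)
n_4 = (-0.2484, +0.9687)
n_5 = (-0.9628, +0.2702)
n_6 = (-0.9669, -0.2551)
  (0,1): δ = 126.01°  ·
  (0,2): δ = 70.93°  ·
  (0,3): δ = 18.64°  ✓
  (0,4): δ = 50.55°  ·
  (0,5): δ = 110.50°  ·
  (0,6): δ = 140.95°  ·
  (1,2): δ = 124.92°  ·
  (1,3): δ = 72.63°  ·
  (1,4): δ = 3.44°  ✓
  (1,5): δ = 56.51°  ·
  (1,6): δ = 86.96°  ·
  (2,3): δ = 127.71°  ·
  (2,4): δ = 58.52°  ·
  (2,5): δ = 1.43°  ✓
  (2,6): δ = 31.88°  ✓
  (3,4): δ = 110.81°  ·
  (3,5): δ = 50.87°  ·
  (3,6): δ = 20.41°  ✓
  (4,5): δ = 120.06°  ·
  (4,6): δ = 89.60°  ·
  (5,6): δ = 149.55°  ·
antipodal pairs: 5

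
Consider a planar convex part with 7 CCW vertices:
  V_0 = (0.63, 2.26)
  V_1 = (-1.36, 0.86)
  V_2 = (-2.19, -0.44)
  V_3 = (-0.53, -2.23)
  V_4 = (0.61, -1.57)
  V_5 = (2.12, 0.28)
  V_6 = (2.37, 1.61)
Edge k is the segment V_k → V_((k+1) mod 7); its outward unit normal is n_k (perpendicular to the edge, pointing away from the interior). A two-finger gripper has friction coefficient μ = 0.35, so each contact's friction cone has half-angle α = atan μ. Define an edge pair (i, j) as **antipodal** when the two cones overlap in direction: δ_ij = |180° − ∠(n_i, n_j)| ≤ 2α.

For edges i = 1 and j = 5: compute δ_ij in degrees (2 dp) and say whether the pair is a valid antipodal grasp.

δ = 21.91°, valid

α = atan 0.35 = 19.29°;  2α = 38.58°
edge 1: e_1 = (-0.83, -1.30);  n_1 = (-0.8429, +0.5381)
edge 5: e_5 = (+0.25, +1.33);  n_5 = (+0.9828, -0.1847)
∠(n_1, n_5) = 158.09°
δ = |180° − 158.09°| = 21.91°
21.91° ≤ 2α = 38.58°  →  valid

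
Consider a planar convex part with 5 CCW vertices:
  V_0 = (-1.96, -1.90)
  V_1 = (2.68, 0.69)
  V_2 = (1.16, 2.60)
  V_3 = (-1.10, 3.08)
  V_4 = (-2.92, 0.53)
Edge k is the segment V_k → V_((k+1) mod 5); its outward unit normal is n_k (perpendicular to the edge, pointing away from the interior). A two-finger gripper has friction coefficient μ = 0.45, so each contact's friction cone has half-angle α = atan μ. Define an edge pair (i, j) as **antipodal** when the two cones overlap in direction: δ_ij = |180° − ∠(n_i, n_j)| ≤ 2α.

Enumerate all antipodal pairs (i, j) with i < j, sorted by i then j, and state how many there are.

α = atan 0.45 = 24.23°;  2α = 48.46°
n_0 = (+0.4874, -0.8732)
n_1 = (+0.7825, +0.6227)
n_2 = (+0.2078, +0.9782)
n_3 = (-0.8139, +0.5809)
n_4 = (-0.9301, -0.3674)
  (0,1): δ = 80.66°  ·
  (0,2): δ = 41.16°  ✓
  (0,3): δ = 25.31°  ✓
  (0,4): δ = 82.39°  ·
  (1,2): δ = 140.50°  ·
  (1,3): δ = 74.03°  ·
  (1,4): δ = 16.96°  ✓
  (2,3): δ = 113.53°  ·
  (2,4): δ = 56.45°  ·
  (3,4): δ = 122.93°  ·
antipodal pairs: 3

count = 3; pairs: (0,2), (0,3), (1,4)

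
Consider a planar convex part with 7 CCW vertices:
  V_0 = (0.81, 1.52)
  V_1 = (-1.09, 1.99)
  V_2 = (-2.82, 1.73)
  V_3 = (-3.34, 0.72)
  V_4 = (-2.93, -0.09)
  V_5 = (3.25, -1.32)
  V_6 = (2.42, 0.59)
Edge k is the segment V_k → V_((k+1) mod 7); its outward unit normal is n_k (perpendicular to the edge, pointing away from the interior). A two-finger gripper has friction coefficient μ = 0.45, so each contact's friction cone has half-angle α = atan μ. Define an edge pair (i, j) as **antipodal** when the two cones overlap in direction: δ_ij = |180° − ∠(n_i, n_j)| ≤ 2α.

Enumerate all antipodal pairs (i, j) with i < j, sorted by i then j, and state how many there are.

count = 5; pairs: (0,4), (1,4), (3,5), (3,6), (4,6)

α = atan 0.45 = 24.23°;  2α = 48.46°
n_0 = (+0.2401, +0.9707)
n_1 = (-0.1486, +0.9889)
n_2 = (-0.8891, +0.4577)
n_3 = (-0.8922, -0.4516)
n_4 = (-0.1952, -0.9808)
n_5 = (+0.9171, +0.3986)
n_6 = (+0.5002, +0.8659)
  (0,1): δ = 157.56°  ·
  (0,2): δ = 103.35°  ·
  (0,3): δ = 49.26°  ·
  (0,4): δ = 2.64°  ✓
  (0,5): δ = 127.38°  ·
  (0,6): δ = 163.88°  ·
  (1,2): δ = 125.79°  ·
  (1,3): δ = 71.70°  ·
  (1,4): δ = 19.80°  ✓
  (1,5): δ = 104.94°  ·
  (1,6): δ = 141.44°  ·
  (2,3): δ = 125.91°  ·
  (2,4): δ = 74.01°  ·
  (2,5): δ = 50.73°  ·
  (2,6): δ = 87.23°  ·
  (3,4): δ = 128.10°  ·
  (3,5): δ = 3.36°  ✓
  (3,6): δ = 33.14°  ✓
  (4,5): δ = 55.26°  ·
  (4,6): δ = 18.76°  ✓
  (5,6): δ = 143.50°  ·
antipodal pairs: 5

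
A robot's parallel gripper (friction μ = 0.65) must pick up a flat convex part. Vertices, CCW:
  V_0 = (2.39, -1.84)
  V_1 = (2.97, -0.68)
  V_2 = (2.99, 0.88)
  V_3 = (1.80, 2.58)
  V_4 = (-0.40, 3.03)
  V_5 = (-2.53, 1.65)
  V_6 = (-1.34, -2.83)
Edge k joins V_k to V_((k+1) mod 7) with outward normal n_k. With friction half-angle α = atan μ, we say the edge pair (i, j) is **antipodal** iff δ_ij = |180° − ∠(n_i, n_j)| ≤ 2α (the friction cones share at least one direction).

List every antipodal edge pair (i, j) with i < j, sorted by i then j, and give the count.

α = atan 0.65 = 33.02°;  2α = 66.05°
n_0 = (+0.8944, -0.4472)
n_1 = (+0.9999, -0.0128)
n_2 = (+0.8192, +0.5735)
n_3 = (+0.2004, +0.9797)
n_4 = (-0.5437, +0.8393)
n_5 = (-0.9665, -0.2567)
n_6 = (+0.2565, -0.9665)
  (0,1): δ = 154.17°  ·
  (0,2): δ = 118.44°  ·
  (0,3): δ = 75.00°  ·
  (0,4): δ = 30.50°  ✓
  (0,5): δ = 41.44°  ✓
  (0,6): δ = 131.43°  ·
  (1,2): δ = 144.27°  ·
  (1,3): δ = 100.83°  ·
  (1,4): δ = 56.33°  ✓
  (1,5): δ = 15.61°  ✓
  (1,6): δ = 105.60°  ·
  (2,3): δ = 136.55°  ·
  (2,4): δ = 92.05°  ·
  (2,5): δ = 20.12°  ✓
  (2,6): δ = 69.87°  ·
  (3,4): δ = 135.50°  ·
  (3,5): δ = 63.56°  ✓
  (3,6): δ = 26.42°  ✓
  (4,5): δ = 108.06°  ·
  (4,6): δ = 18.07°  ✓
  (5,6): δ = 90.01°  ·
antipodal pairs: 8

count = 8; pairs: (0,4), (0,5), (1,4), (1,5), (2,5), (3,5), (3,6), (4,6)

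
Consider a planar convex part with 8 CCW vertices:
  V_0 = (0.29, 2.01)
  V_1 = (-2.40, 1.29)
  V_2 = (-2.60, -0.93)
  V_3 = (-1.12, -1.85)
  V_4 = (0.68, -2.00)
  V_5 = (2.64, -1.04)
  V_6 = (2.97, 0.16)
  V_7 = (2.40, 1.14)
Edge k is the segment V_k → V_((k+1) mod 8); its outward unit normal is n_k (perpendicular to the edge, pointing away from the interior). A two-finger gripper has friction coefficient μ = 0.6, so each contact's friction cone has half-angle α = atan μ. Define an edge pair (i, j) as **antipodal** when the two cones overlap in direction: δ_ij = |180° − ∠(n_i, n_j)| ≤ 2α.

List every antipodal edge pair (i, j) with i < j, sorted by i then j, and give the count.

α = atan 0.6 = 30.96°;  2α = 61.93°
n_0 = (-0.2586, +0.9660)
n_1 = (-0.9960, +0.0897)
n_2 = (-0.5279, -0.8493)
n_3 = (-0.0830, -0.9965)
n_4 = (+0.4399, -0.8981)
n_5 = (+0.9642, -0.2652)
n_6 = (+0.8644, +0.5028)
n_7 = (+0.3812, +0.9245)
  (0,1): δ = 110.13°  ·
  (0,2): δ = 46.85°  ✓
  (0,3): δ = 19.75°  ✓
  (0,4): δ = 11.11°  ✓
  (0,5): δ = 59.64°  ✓
  (0,6): δ = 105.20°  ·
  (0,7): δ = 142.61°  ·
  (1,2): δ = 116.72°  ·
  (1,3): δ = 89.62°  ·
  (1,4): δ = 58.76°  ✓
  (1,5): δ = 10.23°  ✓
  (1,6): δ = 35.33°  ✓
  (1,7): δ = 72.74°  ·
  (2,3): δ = 152.90°  ·
  (2,4): δ = 122.04°  ·
  (2,5): δ = 73.51°  ·
  (2,6): δ = 27.95°  ✓
  (2,7): δ = 9.46°  ✓
  (3,4): δ = 149.14°  ·
  (3,5): δ = 100.61°  ·
  (3,6): δ = 55.05°  ✓
  (3,7): δ = 17.64°  ✓
  (4,5): δ = 131.47°  ·
  (4,6): δ = 85.91°  ·
  (4,7): δ = 48.50°  ✓
  (5,6): δ = 134.44°  ·
  (5,7): δ = 97.03°  ·
  (6,7): δ = 142.59°  ·
antipodal pairs: 12

count = 12; pairs: (0,2), (0,3), (0,4), (0,5), (1,4), (1,5), (1,6), (2,6), (2,7), (3,6), (3,7), (4,7)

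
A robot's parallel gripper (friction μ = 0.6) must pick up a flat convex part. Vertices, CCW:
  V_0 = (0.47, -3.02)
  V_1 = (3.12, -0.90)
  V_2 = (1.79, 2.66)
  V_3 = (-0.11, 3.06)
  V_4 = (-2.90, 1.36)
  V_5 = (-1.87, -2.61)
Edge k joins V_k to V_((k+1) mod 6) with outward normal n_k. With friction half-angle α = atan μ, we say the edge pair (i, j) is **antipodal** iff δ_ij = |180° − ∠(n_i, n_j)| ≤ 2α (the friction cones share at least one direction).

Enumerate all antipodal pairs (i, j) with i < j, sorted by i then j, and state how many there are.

count = 6; pairs: (0,2), (0,3), (1,4), (1,5), (2,5), (3,5)

α = atan 0.6 = 30.96°;  2α = 61.93°
n_0 = (+0.6247, -0.7809)
n_1 = (+0.9368, +0.3500)
n_2 = (+0.2060, +0.9785)
n_3 = (-0.5203, +0.8540)
n_4 = (-0.9680, -0.2511)
n_5 = (-0.1726, -0.9850)
  (0,1): δ = 108.17°  ·
  (0,2): δ = 50.55°  ✓
  (0,3): δ = 7.31°  ✓
  (0,4): δ = 65.88°  ·
  (0,5): δ = 131.40°  ·
  (1,2): δ = 122.37°  ·
  (1,3): δ = 79.13°  ·
  (1,4): δ = 5.94°  ✓
  (1,5): δ = 59.58°  ✓
  (2,3): δ = 136.76°  ·
  (2,4): δ = 63.57°  ·
  (2,5): δ = 1.95°  ✓
  (3,4): δ = 106.81°  ·
  (3,5): δ = 41.29°  ✓
  (4,5): δ = 114.48°  ·
antipodal pairs: 6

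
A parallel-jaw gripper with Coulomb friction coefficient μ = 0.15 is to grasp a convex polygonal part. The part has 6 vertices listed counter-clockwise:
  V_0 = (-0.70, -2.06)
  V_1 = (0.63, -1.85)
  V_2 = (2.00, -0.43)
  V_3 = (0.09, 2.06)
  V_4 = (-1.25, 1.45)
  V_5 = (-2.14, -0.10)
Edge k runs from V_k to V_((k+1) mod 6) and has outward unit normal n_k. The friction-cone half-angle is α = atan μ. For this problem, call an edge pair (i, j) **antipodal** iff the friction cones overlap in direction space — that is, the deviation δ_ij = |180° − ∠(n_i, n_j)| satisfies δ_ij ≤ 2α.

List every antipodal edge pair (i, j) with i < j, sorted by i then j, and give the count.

α = atan 0.15 = 8.53°;  2α = 17.06°
n_0 = (+0.1560, -0.9878)
n_1 = (+0.7197, -0.6943)
n_2 = (+0.7935, +0.6086)
n_3 = (-0.4143, +0.9101)
n_4 = (-0.8672, +0.4979)
n_5 = (-0.8059, -0.5921)
  (0,1): δ = 142.95°  ·
  (0,2): δ = 61.48°  ·
  (0,3): δ = 15.50°  ✓
  (0,4): δ = 51.16°  ·
  (0,5): δ = 117.33°  ·
  (1,2): δ = 98.54°  ·
  (1,3): δ = 21.55°  ·
  (1,4): δ = 14.11°  ✓
  (1,5): δ = 80.28°  ·
  (2,3): δ = 103.01°  ·
  (2,4): δ = 67.35°  ·
  (2,5): δ = 1.19°  ✓
  (3,4): δ = 144.34°  ·
  (3,5): δ = 78.17°  ·
  (4,5): δ = 113.83°  ·
antipodal pairs: 3

count = 3; pairs: (0,3), (1,4), (2,5)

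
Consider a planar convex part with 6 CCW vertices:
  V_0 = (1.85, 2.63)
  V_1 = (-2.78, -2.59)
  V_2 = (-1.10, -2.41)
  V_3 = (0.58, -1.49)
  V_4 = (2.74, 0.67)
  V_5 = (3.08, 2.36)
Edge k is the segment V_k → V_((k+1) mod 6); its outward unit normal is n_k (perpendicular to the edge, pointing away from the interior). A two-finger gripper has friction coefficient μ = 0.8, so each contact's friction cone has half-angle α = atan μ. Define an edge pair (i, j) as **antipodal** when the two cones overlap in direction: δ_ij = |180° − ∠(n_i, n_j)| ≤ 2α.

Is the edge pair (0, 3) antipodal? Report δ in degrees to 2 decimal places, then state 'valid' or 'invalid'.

δ = 3.43°, valid

α = atan 0.8 = 38.66°;  2α = 77.32°
edge 0: e_0 = (-4.63, -5.22);  n_0 = (-0.7481, +0.6636)
edge 3: e_3 = (+2.16, +2.16);  n_3 = (+0.7071, -0.7071)
∠(n_0, n_3) = 176.57°
δ = |180° − 176.57°| = 3.43°
3.43° ≤ 2α = 77.32°  →  valid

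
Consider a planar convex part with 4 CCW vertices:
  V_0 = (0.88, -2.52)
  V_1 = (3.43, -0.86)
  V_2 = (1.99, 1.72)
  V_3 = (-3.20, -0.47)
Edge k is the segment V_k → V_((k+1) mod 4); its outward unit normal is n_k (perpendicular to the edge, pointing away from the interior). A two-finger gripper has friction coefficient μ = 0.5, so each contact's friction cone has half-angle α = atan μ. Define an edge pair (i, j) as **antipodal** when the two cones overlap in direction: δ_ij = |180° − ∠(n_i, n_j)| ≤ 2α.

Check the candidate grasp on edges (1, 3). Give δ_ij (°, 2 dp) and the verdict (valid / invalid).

δ = 34.16°, valid

α = atan 0.5 = 26.57°;  2α = 53.13°
edge 1: e_1 = (-1.44, +2.58);  n_1 = (+0.8732, +0.4874)
edge 3: e_3 = (+4.08, -2.05);  n_3 = (-0.4490, -0.8935)
∠(n_1, n_3) = 145.84°
δ = |180° − 145.84°| = 34.16°
34.16° ≤ 2α = 53.13°  →  valid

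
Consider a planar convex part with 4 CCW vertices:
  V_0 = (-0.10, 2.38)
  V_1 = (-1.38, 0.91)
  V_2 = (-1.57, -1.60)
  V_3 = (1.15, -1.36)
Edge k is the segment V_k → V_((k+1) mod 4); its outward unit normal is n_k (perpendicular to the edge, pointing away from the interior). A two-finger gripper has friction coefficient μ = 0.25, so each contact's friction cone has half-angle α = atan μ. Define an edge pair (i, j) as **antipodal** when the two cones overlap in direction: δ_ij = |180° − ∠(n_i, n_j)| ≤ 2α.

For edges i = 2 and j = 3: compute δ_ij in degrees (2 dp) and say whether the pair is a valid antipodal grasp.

α = atan 0.25 = 14.04°;  2α = 28.07°
edge 2: e_2 = (+2.72, +0.24);  n_2 = (+0.0879, -0.9961)
edge 3: e_3 = (-1.25, +3.74);  n_3 = (+0.9484, +0.3170)
∠(n_2, n_3) = 103.44°
δ = |180° − 103.44°| = 76.56°
76.56° > 2α = 28.07°  →  invalid

δ = 76.56°, invalid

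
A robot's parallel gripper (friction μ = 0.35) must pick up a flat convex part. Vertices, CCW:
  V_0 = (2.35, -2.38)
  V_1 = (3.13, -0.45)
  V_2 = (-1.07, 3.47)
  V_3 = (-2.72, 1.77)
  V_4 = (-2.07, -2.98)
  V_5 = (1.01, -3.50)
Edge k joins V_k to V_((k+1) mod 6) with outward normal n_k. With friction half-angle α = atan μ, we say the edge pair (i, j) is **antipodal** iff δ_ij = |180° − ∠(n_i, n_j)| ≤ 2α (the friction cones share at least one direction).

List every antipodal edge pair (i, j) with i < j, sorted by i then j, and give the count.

α = atan 0.35 = 19.29°;  2α = 38.58°
n_0 = (+0.9271, -0.3747)
n_1 = (+0.6823, +0.7311)
n_2 = (-0.7176, +0.6965)
n_3 = (-0.9908, -0.1356)
n_4 = (-0.1665, -0.9860)
n_5 = (+0.6413, -0.7673)
  (0,1): δ = 111.02°  ·
  (0,2): δ = 22.14°  ✓
  (0,3): δ = 29.80°  ✓
  (0,4): δ = 102.42°  ·
  (0,5): δ = 151.90°  ·
  (1,2): δ = 91.12°  ·
  (1,3): δ = 39.18°  ·
  (1,4): δ = 33.44°  ✓
  (1,5): δ = 82.91°  ·
  (2,3): δ = 128.06°  ·
  (2,4): δ = 55.44°  ·
  (2,5): δ = 5.97°  ✓
  (3,4): δ = 107.38°  ·
  (3,5): δ = 57.90°  ·
  (4,5): δ = 130.53°  ·
antipodal pairs: 4

count = 4; pairs: (0,2), (0,3), (1,4), (2,5)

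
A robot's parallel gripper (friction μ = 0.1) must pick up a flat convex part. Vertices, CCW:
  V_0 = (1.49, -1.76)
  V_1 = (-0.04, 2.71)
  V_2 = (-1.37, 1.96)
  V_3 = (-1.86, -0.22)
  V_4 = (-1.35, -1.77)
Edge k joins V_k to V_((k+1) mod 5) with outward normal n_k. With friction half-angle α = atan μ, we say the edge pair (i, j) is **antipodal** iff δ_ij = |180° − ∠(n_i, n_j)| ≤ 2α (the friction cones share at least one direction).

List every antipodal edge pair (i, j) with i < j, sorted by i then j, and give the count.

count = 1; pairs: (0,3)

α = atan 0.1 = 5.71°;  2α = 11.42°
n_0 = (+0.9461, +0.3238)
n_1 = (-0.4912, +0.8711)
n_2 = (-0.9757, +0.2193)
n_3 = (-0.9499, -0.3125)
n_4 = (+0.0035, -1.0000)
  (0,1): δ = 79.48°  ·
  (0,2): δ = 31.56°  ·
  (0,3): δ = 0.68°  ✓
  (0,4): δ = 71.31°  ·
  (1,2): δ = 132.09°  ·
  (1,3): δ = 101.21°  ·
  (1,4): δ = 29.22°  ·
  (2,3): δ = 149.12°  ·
  (2,4): δ = 77.13°  ·
  (3,4): δ = 108.01°  ·
antipodal pairs: 1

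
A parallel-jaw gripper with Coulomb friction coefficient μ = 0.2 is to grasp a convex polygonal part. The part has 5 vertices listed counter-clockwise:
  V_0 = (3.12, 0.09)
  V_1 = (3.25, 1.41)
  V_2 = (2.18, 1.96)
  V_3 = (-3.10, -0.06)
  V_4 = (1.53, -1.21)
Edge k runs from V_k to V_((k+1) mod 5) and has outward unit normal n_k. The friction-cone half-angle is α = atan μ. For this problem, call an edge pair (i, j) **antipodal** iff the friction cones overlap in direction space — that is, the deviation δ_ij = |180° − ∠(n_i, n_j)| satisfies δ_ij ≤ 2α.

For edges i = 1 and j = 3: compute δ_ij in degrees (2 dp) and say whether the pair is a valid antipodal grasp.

α = atan 0.2 = 11.31°;  2α = 22.62°
edge 1: e_1 = (-1.07, +0.55);  n_1 = (+0.4572, +0.8894)
edge 3: e_3 = (+4.63, -1.15);  n_3 = (-0.2411, -0.9705)
∠(n_1, n_3) = 166.74°
δ = |180° − 166.74°| = 13.26°
13.26° ≤ 2α = 22.62°  →  valid

δ = 13.26°, valid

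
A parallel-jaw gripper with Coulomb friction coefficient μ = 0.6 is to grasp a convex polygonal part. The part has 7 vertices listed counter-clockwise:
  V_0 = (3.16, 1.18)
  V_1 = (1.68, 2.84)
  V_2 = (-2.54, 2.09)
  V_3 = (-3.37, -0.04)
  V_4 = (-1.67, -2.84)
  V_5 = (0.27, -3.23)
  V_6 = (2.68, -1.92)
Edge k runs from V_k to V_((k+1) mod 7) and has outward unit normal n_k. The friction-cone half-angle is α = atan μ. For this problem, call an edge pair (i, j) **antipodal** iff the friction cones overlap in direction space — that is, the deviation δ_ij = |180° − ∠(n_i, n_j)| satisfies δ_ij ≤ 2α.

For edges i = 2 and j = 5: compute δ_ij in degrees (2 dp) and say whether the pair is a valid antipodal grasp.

α = atan 0.6 = 30.96°;  2α = 61.93°
edge 2: e_2 = (-0.83, -2.13);  n_2 = (-0.9318, +0.3631)
edge 5: e_5 = (+2.41, +1.31);  n_5 = (+0.4776, -0.8786)
∠(n_2, n_5) = 139.82°
δ = |180° − 139.82°| = 40.18°
40.18° ≤ 2α = 61.93°  →  valid

δ = 40.18°, valid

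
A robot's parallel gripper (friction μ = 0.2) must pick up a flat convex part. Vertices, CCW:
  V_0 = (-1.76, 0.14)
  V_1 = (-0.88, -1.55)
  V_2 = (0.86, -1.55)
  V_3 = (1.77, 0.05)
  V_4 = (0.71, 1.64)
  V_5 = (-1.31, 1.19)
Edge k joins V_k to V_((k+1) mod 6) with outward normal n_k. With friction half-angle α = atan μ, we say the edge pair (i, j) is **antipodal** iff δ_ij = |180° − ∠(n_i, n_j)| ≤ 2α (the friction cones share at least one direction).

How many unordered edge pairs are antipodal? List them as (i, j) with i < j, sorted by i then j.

α = atan 0.2 = 11.31°;  2α = 22.62°
n_0 = (-0.8870, -0.4618)
n_1 = (+0.0000, -1.0000)
n_2 = (+0.8692, -0.4944)
n_3 = (+0.8321, +0.5547)
n_4 = (-0.2174, +0.9761)
n_5 = (-0.9191, +0.3939)
  (0,1): δ = 117.51°  ·
  (0,2): δ = 57.14°  ·
  (0,3): δ = 6.18°  ✓
  (0,4): δ = 75.05°  ·
  (0,5): δ = 129.29°  ·
  (1,2): δ = 119.63°  ·
  (1,3): δ = 56.31°  ·
  (1,4): δ = 12.56°  ✓
  (1,5): δ = 66.80°  ·
  (2,3): δ = 116.68°  ·
  (2,4): δ = 47.81°  ·
  (2,5): δ = 6.43°  ✓
  (3,4): δ = 111.13°  ·
  (3,5): δ = 56.89°  ·
  (4,5): δ = 125.76°  ·
antipodal pairs: 3

count = 3; pairs: (0,3), (1,4), (2,5)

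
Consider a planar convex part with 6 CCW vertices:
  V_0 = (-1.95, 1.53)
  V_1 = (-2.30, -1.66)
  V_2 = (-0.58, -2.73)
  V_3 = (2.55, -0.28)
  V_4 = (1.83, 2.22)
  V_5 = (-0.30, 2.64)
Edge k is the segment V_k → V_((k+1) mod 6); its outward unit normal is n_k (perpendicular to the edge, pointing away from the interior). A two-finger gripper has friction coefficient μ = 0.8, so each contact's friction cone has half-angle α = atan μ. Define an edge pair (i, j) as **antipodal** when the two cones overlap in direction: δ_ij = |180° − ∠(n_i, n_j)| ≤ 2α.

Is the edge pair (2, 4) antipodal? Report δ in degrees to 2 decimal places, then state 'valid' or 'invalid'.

δ = 49.21°, valid

α = atan 0.8 = 38.66°;  2α = 77.32°
edge 2: e_2 = (+3.13, +2.45);  n_2 = (+0.6164, -0.7875)
edge 4: e_4 = (-2.13, +0.42);  n_4 = (+0.1935, +0.9811)
∠(n_2, n_4) = 130.79°
δ = |180° − 130.79°| = 49.21°
49.21° ≤ 2α = 77.32°  →  valid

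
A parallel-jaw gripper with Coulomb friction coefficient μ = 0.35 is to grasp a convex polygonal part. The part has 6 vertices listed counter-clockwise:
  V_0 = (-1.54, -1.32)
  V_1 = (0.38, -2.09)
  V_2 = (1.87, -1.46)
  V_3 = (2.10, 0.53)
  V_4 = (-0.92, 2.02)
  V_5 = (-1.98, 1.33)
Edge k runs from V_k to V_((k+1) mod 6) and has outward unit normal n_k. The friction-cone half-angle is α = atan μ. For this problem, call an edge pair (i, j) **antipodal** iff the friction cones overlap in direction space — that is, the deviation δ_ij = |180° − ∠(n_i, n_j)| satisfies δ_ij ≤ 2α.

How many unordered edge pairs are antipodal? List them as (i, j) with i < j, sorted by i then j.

count = 3; pairs: (0,3), (1,4), (2,5)

α = atan 0.35 = 19.29°;  2α = 38.58°
n_0 = (-0.3722, -0.9281)
n_1 = (+0.3894, -0.9211)
n_2 = (+0.9934, -0.1148)
n_3 = (+0.4425, +0.8968)
n_4 = (-0.5455, +0.8381)
n_5 = (-0.9865, -0.1638)
  (0,1): δ = 135.23°  ·
  (0,2): δ = 74.74°  ·
  (0,3): δ = 4.41°  ✓
  (0,4): δ = 54.91°  ·
  (0,5): δ = 121.28°  ·
  (1,2): δ = 119.51°  ·
  (1,3): δ = 49.18°  ·
  (1,4): δ = 10.14°  ✓
  (1,5): δ = 76.51°  ·
  (2,3): δ = 109.67°  ·
  (2,4): δ = 50.35°  ·
  (2,5): δ = 16.02°  ✓
  (3,4): δ = 120.68°  ·
  (3,5): δ = 54.31°  ·
  (4,5): δ = 113.63°  ·
antipodal pairs: 3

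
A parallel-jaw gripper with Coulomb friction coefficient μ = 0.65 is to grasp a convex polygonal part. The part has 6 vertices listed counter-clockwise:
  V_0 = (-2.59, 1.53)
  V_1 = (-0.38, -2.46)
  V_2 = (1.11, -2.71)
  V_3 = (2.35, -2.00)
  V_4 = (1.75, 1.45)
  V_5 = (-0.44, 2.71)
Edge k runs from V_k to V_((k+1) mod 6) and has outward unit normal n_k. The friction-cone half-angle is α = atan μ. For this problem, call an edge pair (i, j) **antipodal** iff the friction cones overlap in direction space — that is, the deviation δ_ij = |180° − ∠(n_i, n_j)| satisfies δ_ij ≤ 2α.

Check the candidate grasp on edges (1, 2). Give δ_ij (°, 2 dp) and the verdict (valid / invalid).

δ = 140.68°, invalid

α = atan 0.65 = 33.02°;  2α = 66.05°
edge 1: e_1 = (+1.49, -0.25);  n_1 = (-0.1655, -0.9862)
edge 2: e_2 = (+1.24, +0.71);  n_2 = (+0.4969, -0.8678)
∠(n_1, n_2) = 39.32°
δ = |180° − 39.32°| = 140.68°
140.68° > 2α = 66.05°  →  invalid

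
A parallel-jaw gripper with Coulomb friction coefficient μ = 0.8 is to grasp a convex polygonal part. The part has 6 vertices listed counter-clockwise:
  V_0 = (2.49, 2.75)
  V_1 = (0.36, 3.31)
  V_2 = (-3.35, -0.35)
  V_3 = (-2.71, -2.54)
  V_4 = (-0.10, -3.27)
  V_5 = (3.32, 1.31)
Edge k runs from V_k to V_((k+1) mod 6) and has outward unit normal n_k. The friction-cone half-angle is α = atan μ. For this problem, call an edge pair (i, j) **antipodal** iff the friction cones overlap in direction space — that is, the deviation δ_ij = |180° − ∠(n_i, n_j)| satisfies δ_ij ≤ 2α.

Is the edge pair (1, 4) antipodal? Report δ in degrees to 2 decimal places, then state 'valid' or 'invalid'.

δ = 8.64°, valid

α = atan 0.8 = 38.66°;  2α = 77.32°
edge 1: e_1 = (-3.71, -3.66);  n_1 = (-0.7023, +0.7119)
edge 4: e_4 = (+3.42, +4.58);  n_4 = (+0.8013, -0.5983)
∠(n_1, n_4) = 171.36°
δ = |180° − 171.36°| = 8.64°
8.64° ≤ 2α = 77.32°  →  valid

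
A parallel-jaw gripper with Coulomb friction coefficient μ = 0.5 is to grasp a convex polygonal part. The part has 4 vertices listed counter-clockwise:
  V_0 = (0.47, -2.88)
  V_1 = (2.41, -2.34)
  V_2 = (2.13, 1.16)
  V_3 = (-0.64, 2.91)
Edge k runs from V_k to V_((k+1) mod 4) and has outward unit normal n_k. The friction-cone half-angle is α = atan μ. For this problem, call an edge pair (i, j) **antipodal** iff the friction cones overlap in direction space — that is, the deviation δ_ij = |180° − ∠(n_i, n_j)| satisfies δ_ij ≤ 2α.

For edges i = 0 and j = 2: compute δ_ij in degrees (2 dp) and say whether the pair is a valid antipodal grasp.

α = atan 0.5 = 26.57°;  2α = 53.13°
edge 0: e_0 = (+1.94, +0.54);  n_0 = (+0.2682, -0.9634)
edge 2: e_2 = (-2.77, +1.75);  n_2 = (+0.5341, +0.8454)
∠(n_0, n_2) = 132.16°
δ = |180° − 132.16°| = 47.84°
47.84° ≤ 2α = 53.13°  →  valid

δ = 47.84°, valid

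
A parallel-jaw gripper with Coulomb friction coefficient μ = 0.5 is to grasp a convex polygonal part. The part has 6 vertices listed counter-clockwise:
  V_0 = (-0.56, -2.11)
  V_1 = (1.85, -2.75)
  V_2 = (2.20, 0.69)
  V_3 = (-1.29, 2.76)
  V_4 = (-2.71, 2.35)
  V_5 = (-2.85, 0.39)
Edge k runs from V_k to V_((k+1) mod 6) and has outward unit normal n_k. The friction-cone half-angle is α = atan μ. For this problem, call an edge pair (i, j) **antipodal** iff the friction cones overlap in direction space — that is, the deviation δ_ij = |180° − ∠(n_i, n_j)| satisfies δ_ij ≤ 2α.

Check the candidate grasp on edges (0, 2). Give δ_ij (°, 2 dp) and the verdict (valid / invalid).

α = atan 0.5 = 26.57°;  2α = 53.13°
edge 0: e_0 = (+2.41, -0.64);  n_0 = (-0.2567, -0.9665)
edge 2: e_2 = (-3.49, +2.07);  n_2 = (+0.5101, +0.8601)
∠(n_0, n_2) = 164.20°
δ = |180° − 164.20°| = 15.80°
15.80° ≤ 2α = 53.13°  →  valid

δ = 15.80°, valid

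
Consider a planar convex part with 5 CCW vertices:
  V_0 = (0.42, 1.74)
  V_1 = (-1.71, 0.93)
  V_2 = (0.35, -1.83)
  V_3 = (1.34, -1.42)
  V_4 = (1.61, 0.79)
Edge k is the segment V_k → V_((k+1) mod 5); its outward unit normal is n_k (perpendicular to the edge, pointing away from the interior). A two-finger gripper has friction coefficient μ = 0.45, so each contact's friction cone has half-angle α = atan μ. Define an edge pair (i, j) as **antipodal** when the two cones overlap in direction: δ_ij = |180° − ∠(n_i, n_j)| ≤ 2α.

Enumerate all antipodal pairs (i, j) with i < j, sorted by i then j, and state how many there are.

count = 3; pairs: (0,2), (1,3), (1,4)

α = atan 0.45 = 24.23°;  2α = 48.46°
n_0 = (-0.3554, +0.9347)
n_1 = (-0.8014, -0.5981)
n_2 = (+0.3826, -0.9239)
n_3 = (+0.9926, -0.1213)
n_4 = (+0.6239, +0.7815)
  (0,1): δ = 74.08°  ·
  (0,2): δ = 1.68°  ✓
  (0,3): δ = 62.21°  ·
  (0,4): δ = 120.58°  ·
  (1,2): δ = 104.24°  ·
  (1,3): δ = 43.70°  ✓
  (1,4): δ = 14.66°  ✓
  (2,3): δ = 119.46°  ·
  (2,4): δ = 61.10°  ·
  (3,4): δ = 121.64°  ·
antipodal pairs: 3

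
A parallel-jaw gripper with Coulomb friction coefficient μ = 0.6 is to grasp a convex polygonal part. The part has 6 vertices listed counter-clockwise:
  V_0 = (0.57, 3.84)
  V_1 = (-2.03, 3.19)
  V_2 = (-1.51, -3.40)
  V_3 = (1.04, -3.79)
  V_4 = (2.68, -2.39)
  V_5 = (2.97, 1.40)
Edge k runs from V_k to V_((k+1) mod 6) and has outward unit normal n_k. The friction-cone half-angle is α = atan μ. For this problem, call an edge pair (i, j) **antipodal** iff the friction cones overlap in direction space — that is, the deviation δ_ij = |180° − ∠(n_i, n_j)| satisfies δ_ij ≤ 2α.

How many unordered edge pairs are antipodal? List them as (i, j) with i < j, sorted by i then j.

count = 6; pairs: (0,2), (0,3), (1,3), (1,4), (1,5), (2,5)

α = atan 0.6 = 30.96°;  2α = 61.93°
n_0 = (-0.2425, +0.9701)
n_1 = (-0.9969, -0.0787)
n_2 = (-0.1512, -0.9885)
n_3 = (+0.6493, -0.7606)
n_4 = (+0.9971, -0.0763)
n_5 = (+0.7129, +0.7012)
  (0,1): δ = 99.52°  ·
  (0,2): δ = 22.73°  ✓
  (0,3): δ = 26.45°  ✓
  (0,4): δ = 71.59°  ·
  (0,5): δ = 120.49°  ·
  (1,2): δ = 103.21°  ·
  (1,3): δ = 54.03°  ✓
  (1,4): δ = 8.89°  ✓
  (1,5): δ = 40.01°  ✓
  (2,3): δ = 130.82°  ·
  (2,4): δ = 85.68°  ·
  (2,5): δ = 36.78°  ✓
  (3,4): δ = 134.86°  ·
  (3,5): δ = 85.96°  ·
  (4,5): δ = 131.10°  ·
antipodal pairs: 6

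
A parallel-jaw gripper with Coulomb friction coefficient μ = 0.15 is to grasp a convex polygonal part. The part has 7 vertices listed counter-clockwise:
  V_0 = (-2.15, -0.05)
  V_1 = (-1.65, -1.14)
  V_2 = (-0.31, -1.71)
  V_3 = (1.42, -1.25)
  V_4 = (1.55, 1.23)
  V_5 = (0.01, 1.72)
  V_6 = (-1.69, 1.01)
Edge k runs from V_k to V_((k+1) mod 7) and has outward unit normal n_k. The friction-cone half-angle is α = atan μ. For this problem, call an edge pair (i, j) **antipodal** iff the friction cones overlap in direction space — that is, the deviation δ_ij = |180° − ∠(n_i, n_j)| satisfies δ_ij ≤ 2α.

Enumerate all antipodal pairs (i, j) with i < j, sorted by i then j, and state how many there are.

α = atan 0.15 = 8.53°;  2α = 17.06°
n_0 = (-0.9089, -0.4169)
n_1 = (-0.3914, -0.9202)
n_2 = (+0.2570, -0.9664)
n_3 = (+0.9986, -0.0523)
n_4 = (+0.3032, +0.9529)
n_5 = (-0.3854, +0.9228)
n_6 = (-0.9173, +0.3981)
  (0,1): δ = 137.69°  ·
  (0,2): δ = 99.75°  ·
  (0,3): δ = 27.64°  ·
  (0,4): δ = 47.71°  ·
  (0,5): δ = 88.03°  ·
  (0,6): δ = 131.90°  ·
  (1,2): δ = 142.07°  ·
  (1,3): δ = 69.96°  ·
  (1,4): δ = 5.39°  ✓
  (1,5): δ = 45.71°  ·
  (1,6): δ = 89.58°  ·
  (2,3): δ = 107.89°  ·
  (2,4): δ = 32.54°  ·
  (2,5): δ = 7.78°  ✓
  (2,6): δ = 51.65°  ·
  (3,4): δ = 104.65°  ·
  (3,5): δ = 64.33°  ·
  (3,6): δ = 20.46°  ·
  (4,5): δ = 139.68°  ·
  (4,6): δ = 95.81°  ·
  (5,6): δ = 136.13°  ·
antipodal pairs: 2

count = 2; pairs: (1,4), (2,5)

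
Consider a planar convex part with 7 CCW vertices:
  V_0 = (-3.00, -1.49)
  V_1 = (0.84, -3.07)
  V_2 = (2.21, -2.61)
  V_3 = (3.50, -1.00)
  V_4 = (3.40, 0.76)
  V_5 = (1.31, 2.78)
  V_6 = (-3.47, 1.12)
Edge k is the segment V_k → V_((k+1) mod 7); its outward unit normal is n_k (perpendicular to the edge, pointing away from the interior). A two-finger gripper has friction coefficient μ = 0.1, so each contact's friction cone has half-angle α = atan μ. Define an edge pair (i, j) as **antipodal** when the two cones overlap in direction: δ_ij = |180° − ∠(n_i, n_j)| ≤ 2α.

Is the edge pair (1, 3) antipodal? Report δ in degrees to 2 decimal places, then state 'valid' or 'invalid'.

α = atan 0.1 = 5.71°;  2α = 11.42°
edge 1: e_1 = (+1.37, +0.46);  n_1 = (+0.3183, -0.9480)
edge 3: e_3 = (-0.10, +1.76);  n_3 = (+0.9984, +0.0567)
∠(n_1, n_3) = 74.69°
δ = |180° − 74.69°| = 105.31°
105.31° > 2α = 11.42°  →  invalid

δ = 105.31°, invalid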